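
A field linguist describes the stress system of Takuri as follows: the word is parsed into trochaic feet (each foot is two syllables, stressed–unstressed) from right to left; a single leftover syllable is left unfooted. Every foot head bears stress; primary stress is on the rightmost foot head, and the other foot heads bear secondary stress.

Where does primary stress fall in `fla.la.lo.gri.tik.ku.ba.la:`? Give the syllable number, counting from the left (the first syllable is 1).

7

Parse right to left into trochaic (ˈσσ) feet: (ˈfla.la) (ˈlo.gri) (ˈtik.ku) (ˈba.la:).
Foot heads (stressed positions): 1, 3, 5, 7.
End Rule Rightmost: primary stress on the rightmost head = syllable 7.
Primary stress: syllable 7 → fla.la.lo.gri.tik.ku.ˈba.la:.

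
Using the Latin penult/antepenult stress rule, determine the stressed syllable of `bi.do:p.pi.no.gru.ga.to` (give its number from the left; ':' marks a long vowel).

5

Classical Latin: stress the penult if heavy (long vowel or closed), else the antepenult.
Weights: 5 gru L, 6 ga L, 7 to L.
The penult (syllable 6, ga) is light, so stress falls on the antepenult (syllable 5, gru).
Stress on syllable 5: bi.do:p.pi.no.ˈgru.ga.to.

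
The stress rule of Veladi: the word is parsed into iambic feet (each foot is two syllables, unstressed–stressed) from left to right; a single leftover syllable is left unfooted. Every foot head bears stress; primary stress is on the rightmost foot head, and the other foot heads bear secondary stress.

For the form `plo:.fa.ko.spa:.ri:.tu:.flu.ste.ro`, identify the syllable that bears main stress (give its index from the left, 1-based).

Parse left to right into iambic (σˈσ) feet: (plo:.ˈfa) (ko.ˈspa:) (ri:.ˈtu:) (flu.ˈste) ro. Syllable 9 is left unfooted.
Foot heads (stressed positions): 2, 4, 6, 8.
End Rule Rightmost: primary stress on the rightmost head = syllable 8.
Primary stress: syllable 8 → plo:.fa.ko.spa:.ri:.tu:.flu.ˈste.ro.

8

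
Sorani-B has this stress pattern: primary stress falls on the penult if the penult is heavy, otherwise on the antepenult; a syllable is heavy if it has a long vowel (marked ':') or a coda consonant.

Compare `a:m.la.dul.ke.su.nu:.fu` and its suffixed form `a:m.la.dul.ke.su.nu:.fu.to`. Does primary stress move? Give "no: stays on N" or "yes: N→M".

no: stays on 6

Base `a:m.la.dul.ke.su.nu:.fu` (7 syllables):
  Weights: 5 su L, 6 nu: H, 7 fu L.
  The penult (syllable 6, nu:) is heavy, so it takes stress.
  → primary stress on syllable 6.
Suffixed `a:m.la.dul.ke.su.nu:.fu.to` (8 syllables):
  Weights: 6 nu: H, 7 fu L, 8 to L.
  The penult (syllable 7, fu) is light, so stress falls on the antepenult (syllable 6, nu:).
  → primary stress on syllable 6.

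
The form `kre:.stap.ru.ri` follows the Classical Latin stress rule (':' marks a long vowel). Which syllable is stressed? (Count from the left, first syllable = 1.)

2

Classical Latin: stress the penult if heavy (long vowel or closed), else the antepenult.
Weights: 2 stap H, 3 ru L, 4 ri L.
The penult (syllable 3, ru) is light, so stress falls on the antepenult (syllable 2, stap).
Stress on syllable 2: kre:.ˈstap.ru.ri.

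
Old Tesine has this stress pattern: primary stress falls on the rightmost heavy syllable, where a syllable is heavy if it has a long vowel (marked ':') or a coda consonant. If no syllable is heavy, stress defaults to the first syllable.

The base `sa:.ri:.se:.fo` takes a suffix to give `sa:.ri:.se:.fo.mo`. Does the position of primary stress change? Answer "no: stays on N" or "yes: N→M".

Base `sa:.ri:.se:.fo` (4 syllables):
  Weights: 1 sa: H, 2 ri: H, 3 se: H, 4 fo L.
  Heavy syllables in the domain: 1, 2, 3. The rightmost is syllable 3 (se:).
  → primary stress on syllable 3.
Suffixed `sa:.ri:.se:.fo.mo` (5 syllables):
  Weights: 1 sa: H, 2 ri: H, 3 se: H, 4 fo L, 5 mo L.
  Heavy syllables in the domain: 1, 2, 3. The rightmost is syllable 3 (se:).
  → primary stress on syllable 3.

no: stays on 3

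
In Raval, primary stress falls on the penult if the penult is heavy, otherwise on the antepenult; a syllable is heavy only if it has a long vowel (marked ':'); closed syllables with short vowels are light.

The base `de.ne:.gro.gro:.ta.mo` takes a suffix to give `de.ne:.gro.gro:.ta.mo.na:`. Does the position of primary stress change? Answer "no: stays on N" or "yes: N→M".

yes: 4→5

Base `de.ne:.gro.gro:.ta.mo` (6 syllables):
  Weights: 4 gro: H, 5 ta L, 6 mo L.
  The penult (syllable 5, ta) is light, so stress falls on the antepenult (syllable 4, gro:).
  → primary stress on syllable 4.
Suffixed `de.ne:.gro.gro:.ta.mo.na:` (7 syllables):
  Weights: 5 ta L, 6 mo L, 7 na: H.
  The penult (syllable 6, mo) is light, so stress falls on the antepenult (syllable 5, ta).
  → primary stress on syllable 5.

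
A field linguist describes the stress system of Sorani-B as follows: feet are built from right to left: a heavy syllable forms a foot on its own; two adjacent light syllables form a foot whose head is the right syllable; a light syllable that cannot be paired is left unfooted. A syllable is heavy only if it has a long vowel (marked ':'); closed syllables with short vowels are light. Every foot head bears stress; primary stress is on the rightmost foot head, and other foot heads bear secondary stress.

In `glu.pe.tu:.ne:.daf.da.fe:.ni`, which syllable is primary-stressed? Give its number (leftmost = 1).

Weights: 1 glu L, 2 pe L, 3 tu: H, 4 ne: H, 5 daf L, 6 da L, 7 fe: H, 8 ni L.
Parse right to left (heavy = foot alone; LL = one foot; stranded L unfooted): (glu.ˈpe) (ˈtu:) (ˈne:) (daf.ˈda) (ˈfe:) ni.
Foot heads: 2, 3, 4, 6, 7.
Primary stress on the rightmost head = syllable 7.
Primary stress: syllable 7 → glu.pe.tu:.ne:.daf.da.ˈfe:.ni.

7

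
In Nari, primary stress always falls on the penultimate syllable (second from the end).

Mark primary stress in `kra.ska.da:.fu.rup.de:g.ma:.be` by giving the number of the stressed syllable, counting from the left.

7

The word has 8 syllables; the penultimate syllable (second from the end) is syllable 7 (ma:).
Primary stress: syllable 7 → kra.ska.da:.fu.rup.de:g.ˈma:.be.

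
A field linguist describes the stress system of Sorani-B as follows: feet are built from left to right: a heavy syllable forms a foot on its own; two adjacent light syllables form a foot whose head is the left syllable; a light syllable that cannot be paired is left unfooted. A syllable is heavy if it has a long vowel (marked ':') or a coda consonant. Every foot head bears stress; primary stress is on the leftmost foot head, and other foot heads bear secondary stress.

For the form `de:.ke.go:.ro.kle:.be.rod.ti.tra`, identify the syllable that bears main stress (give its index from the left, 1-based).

Weights: 1 de: H, 2 ke L, 3 go: H, 4 ro L, 5 kle: H, 6 be L, 7 rod H, 8 ti L, 9 tra L.
Parse left to right (heavy = foot alone; LL = one foot; stranded L unfooted): (ˈde:) ke (ˈgo:) ro (ˈkle:) be (ˈrod) (ˈti.tra).
Foot heads: 1, 3, 5, 7, 8.
Primary stress on the leftmost head = syllable 1.
Primary stress: syllable 1 → ˈde:.ke.go:.ro.kle:.be.rod.ti.tra.

1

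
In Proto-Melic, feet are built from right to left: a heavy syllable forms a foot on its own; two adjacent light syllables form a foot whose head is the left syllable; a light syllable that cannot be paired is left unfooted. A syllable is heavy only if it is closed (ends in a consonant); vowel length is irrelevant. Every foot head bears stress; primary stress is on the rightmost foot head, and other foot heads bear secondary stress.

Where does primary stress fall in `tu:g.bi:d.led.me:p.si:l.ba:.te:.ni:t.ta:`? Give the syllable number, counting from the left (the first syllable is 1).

8

Weights: 1 tu:g H, 2 bi:d H, 3 led H, 4 me:p H, 5 si:l H, 6 ba: L, 7 te: L, 8 ni:t H, 9 ta: L.
Parse right to left (heavy = foot alone; LL = one foot; stranded L unfooted): (ˈtu:g) (ˈbi:d) (ˈled) (ˈme:p) (ˈsi:l) (ˈba:.te:) (ˈni:t) ta:.
Foot heads: 1, 2, 3, 4, 5, 6, 8.
Primary stress on the rightmost head = syllable 8.
Primary stress: syllable 8 → tu:g.bi:d.led.me:p.si:l.ba:.te:.ˈni:t.ta:.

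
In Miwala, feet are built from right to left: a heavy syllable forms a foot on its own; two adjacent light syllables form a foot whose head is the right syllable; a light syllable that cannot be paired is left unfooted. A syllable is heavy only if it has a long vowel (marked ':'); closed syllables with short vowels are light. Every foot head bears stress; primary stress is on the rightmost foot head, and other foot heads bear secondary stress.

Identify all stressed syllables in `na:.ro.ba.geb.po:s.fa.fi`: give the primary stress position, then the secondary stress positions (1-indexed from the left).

primary 7, secondary 1, 4, 5

Weights: 1 na: H, 2 ro L, 3 ba L, 4 geb L, 5 po:s H, 6 fa L, 7 fi L.
Parse right to left (heavy = foot alone; LL = one foot; stranded L unfooted): (ˈna:) ro (ba.ˈgeb) (ˈpo:s) (fa.ˈfi).
Foot heads: 1, 4, 5, 7.
Primary stress on the rightmost head = syllable 7.
Secondary stress on 1, 4, 5: ˌna:.ro.ba.ˌgeb.ˌpo:s.fa.ˈfi.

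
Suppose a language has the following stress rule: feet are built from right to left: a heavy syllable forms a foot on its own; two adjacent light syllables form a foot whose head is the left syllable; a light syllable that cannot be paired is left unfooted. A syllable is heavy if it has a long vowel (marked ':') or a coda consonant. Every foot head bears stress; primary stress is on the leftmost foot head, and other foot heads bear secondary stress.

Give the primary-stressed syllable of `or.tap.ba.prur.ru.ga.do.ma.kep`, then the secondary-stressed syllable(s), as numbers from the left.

Weights: 1 or H, 2 tap H, 3 ba L, 4 prur H, 5 ru L, 6 ga L, 7 do L, 8 ma L, 9 kep H.
Parse right to left (heavy = foot alone; LL = one foot; stranded L unfooted): (ˈor) (ˈtap) ba (ˈprur) (ˈru.ga) (ˈdo.ma) (ˈkep).
Foot heads: 1, 2, 4, 5, 7, 9.
Primary stress on the leftmost head = syllable 1.
Secondary stress on 2, 4, 5, 7, 9: ˈor.ˌtap.ba.ˌprur.ˌru.ga.ˌdo.ma.ˌkep.

primary 1, secondary 2, 4, 5, 7, 9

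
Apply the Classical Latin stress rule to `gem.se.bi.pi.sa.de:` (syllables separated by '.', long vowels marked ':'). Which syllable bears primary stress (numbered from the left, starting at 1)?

4

Classical Latin: stress the penult if heavy (long vowel or closed), else the antepenult.
Weights: 4 pi L, 5 sa L, 6 de: H.
The penult (syllable 5, sa) is light, so stress falls on the antepenult (syllable 4, pi).
Stress on syllable 4: gem.se.bi.ˈpi.sa.de:.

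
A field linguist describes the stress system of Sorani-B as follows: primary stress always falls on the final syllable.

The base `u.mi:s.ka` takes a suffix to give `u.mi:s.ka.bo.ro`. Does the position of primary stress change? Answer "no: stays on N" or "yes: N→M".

yes: 3→5

Base `u.mi:s.ka` (3 syllables):
  The word has 3 syllables; the final syllable is syllable 3 (ka).
  → primary stress on syllable 3.
Suffixed `u.mi:s.ka.bo.ro` (5 syllables):
  The word has 5 syllables; the final syllable is syllable 5 (ro).
  → primary stress on syllable 5.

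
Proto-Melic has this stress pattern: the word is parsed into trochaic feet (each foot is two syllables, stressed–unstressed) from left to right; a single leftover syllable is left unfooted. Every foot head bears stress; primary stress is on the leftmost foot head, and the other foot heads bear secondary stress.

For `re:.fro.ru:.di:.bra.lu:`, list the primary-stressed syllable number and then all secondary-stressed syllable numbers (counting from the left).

primary 1, secondary 3, 5

Parse left to right into trochaic (ˈσσ) feet: (ˈre:.fro) (ˈru:.di:) (ˈbra.lu:).
Foot heads (stressed positions): 1, 3, 5.
End Rule Leftmost: primary stress on the leftmost head = syllable 1.
Secondary stress on 3, 5: ˈre:.fro.ˌru:.di:.ˌbra.lu:.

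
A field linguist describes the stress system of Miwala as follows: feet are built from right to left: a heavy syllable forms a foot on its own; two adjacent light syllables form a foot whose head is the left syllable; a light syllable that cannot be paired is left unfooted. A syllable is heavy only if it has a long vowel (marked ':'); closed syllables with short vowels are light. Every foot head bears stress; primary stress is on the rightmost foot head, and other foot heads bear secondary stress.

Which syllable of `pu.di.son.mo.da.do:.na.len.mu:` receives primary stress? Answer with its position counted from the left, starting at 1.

Weights: 1 pu L, 2 di L, 3 son L, 4 mo L, 5 da L, 6 do: H, 7 na L, 8 len L, 9 mu: H.
Parse right to left (heavy = foot alone; LL = one foot; stranded L unfooted): pu (ˈdi.son) (ˈmo.da) (ˈdo:) (ˈna.len) (ˈmu:).
Foot heads: 2, 4, 6, 7, 9.
Primary stress on the rightmost head = syllable 9.
Primary stress: syllable 9 → pu.di.son.mo.da.do:.na.len.ˈmu:.

9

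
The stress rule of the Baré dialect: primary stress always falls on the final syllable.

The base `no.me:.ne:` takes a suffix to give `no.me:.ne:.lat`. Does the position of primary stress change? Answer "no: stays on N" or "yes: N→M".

Base `no.me:.ne:` (3 syllables):
  The word has 3 syllables; the final syllable is syllable 3 (ne:).
  → primary stress on syllable 3.
Suffixed `no.me:.ne:.lat` (4 syllables):
  The word has 4 syllables; the final syllable is syllable 4 (lat).
  → primary stress on syllable 4.

yes: 3→4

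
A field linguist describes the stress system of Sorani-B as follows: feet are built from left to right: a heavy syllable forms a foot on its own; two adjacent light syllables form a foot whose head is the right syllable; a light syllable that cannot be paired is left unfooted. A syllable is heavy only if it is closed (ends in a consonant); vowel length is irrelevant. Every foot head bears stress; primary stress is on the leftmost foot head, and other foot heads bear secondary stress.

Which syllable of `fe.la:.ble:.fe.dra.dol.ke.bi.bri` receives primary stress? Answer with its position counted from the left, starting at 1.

2

Weights: 1 fe L, 2 la: L, 3 ble: L, 4 fe L, 5 dra L, 6 dol H, 7 ke L, 8 bi L, 9 bri L.
Parse left to right (heavy = foot alone; LL = one foot; stranded L unfooted): (fe.ˈla:) (ble:.ˈfe) dra (ˈdol) (ke.ˈbi) bri.
Foot heads: 2, 4, 6, 8.
Primary stress on the leftmost head = syllable 2.
Primary stress: syllable 2 → fe.ˈla:.ble:.fe.dra.dol.ke.bi.bri.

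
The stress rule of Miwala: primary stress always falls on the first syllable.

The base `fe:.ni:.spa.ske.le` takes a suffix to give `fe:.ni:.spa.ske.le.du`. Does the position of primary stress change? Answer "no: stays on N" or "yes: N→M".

no: stays on 1

Base `fe:.ni:.spa.ske.le` (5 syllables):
  The word has 5 syllables; the first syllable is syllable 1 (fe:).
  → primary stress on syllable 1.
Suffixed `fe:.ni:.spa.ske.le.du` (6 syllables):
  The word has 6 syllables; the first syllable is syllable 1 (fe:).
  → primary stress on syllable 1.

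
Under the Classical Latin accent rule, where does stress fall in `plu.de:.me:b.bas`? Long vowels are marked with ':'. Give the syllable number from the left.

3

Classical Latin: stress the penult if heavy (long vowel or closed), else the antepenult.
Weights: 2 de: H, 3 me:b H, 4 bas H.
The penult (syllable 3, me:b) is heavy, so it takes stress.
Stress on syllable 3: plu.de:.ˈme:b.bas.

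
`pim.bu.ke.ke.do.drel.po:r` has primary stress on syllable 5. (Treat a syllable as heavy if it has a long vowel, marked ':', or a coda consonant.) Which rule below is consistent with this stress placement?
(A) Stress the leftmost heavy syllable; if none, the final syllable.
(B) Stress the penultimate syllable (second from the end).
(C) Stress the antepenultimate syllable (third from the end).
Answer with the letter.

Rule A → syllable 1 (observed: 5).
Rule B → syllable 6 (observed: 5).
Rule C → syllable 5 ✓.

C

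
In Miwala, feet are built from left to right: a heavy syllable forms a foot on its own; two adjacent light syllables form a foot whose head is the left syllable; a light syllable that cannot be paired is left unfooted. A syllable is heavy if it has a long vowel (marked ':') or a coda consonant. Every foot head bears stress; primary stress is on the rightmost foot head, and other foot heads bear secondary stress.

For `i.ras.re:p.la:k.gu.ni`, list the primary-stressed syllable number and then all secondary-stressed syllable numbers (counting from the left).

primary 5, secondary 2, 3, 4

Weights: 1 i L, 2 ras H, 3 re:p H, 4 la:k H, 5 gu L, 6 ni L.
Parse left to right (heavy = foot alone; LL = one foot; stranded L unfooted): i (ˈras) (ˈre:p) (ˈla:k) (ˈgu.ni).
Foot heads: 2, 3, 4, 5.
Primary stress on the rightmost head = syllable 5.
Secondary stress on 2, 3, 4: i.ˌras.ˌre:p.ˌla:k.ˈgu.ni.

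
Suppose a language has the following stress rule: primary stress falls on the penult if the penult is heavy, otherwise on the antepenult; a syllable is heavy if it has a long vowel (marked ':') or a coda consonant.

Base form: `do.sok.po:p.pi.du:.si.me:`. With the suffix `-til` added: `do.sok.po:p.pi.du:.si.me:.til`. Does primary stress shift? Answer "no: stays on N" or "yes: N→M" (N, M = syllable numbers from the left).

Base `do.sok.po:p.pi.du:.si.me:` (7 syllables):
  Weights: 5 du: H, 6 si L, 7 me: H.
  The penult (syllable 6, si) is light, so stress falls on the antepenult (syllable 5, du:).
  → primary stress on syllable 5.
Suffixed `do.sok.po:p.pi.du:.si.me:.til` (8 syllables):
  Weights: 6 si L, 7 me: H, 8 til H.
  The penult (syllable 7, me:) is heavy, so it takes stress.
  → primary stress on syllable 7.

yes: 5→7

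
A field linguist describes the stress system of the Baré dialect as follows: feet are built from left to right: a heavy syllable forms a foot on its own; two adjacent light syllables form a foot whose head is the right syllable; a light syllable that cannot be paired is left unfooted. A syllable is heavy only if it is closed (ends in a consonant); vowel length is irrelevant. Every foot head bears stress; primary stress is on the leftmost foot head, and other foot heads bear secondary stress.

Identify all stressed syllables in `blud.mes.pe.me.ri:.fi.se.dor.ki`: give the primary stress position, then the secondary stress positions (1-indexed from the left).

Weights: 1 blud H, 2 mes H, 3 pe L, 4 me L, 5 ri: L, 6 fi L, 7 se L, 8 dor H, 9 ki L.
Parse left to right (heavy = foot alone; LL = one foot; stranded L unfooted): (ˈblud) (ˈmes) (pe.ˈme) (ri:.ˈfi) se (ˈdor) ki.
Foot heads: 1, 2, 4, 6, 8.
Primary stress on the leftmost head = syllable 1.
Secondary stress on 2, 4, 6, 8: ˈblud.ˌmes.pe.ˌme.ri:.ˌfi.se.ˌdor.ki.

primary 1, secondary 2, 4, 6, 8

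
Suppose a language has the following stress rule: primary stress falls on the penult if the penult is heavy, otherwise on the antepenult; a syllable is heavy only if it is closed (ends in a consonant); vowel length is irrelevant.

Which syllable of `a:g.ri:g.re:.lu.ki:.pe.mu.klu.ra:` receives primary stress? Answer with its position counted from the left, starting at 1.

7

Weights: 7 mu L, 8 klu L, 9 ra: L.
The penult (syllable 8, klu) is light, so stress falls on the antepenult (syllable 7, mu).
Primary stress: syllable 7 → a:g.ri:g.re:.lu.ki:.pe.ˈmu.klu.ra:.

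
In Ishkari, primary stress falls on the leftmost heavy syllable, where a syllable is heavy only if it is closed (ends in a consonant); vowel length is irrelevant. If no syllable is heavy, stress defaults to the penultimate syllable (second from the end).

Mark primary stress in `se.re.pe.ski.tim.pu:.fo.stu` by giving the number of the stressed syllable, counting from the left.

5

Weights: 1 se L, 2 re L, 3 pe L, 4 ski L, 5 tim H, 6 pu: L, 7 fo L, 8 stu L.
Heavy syllables in the domain: 5. The leftmost is syllable 5 (tim).
Primary stress: syllable 5 → se.re.pe.ski.ˈtim.pu:.fo.stu.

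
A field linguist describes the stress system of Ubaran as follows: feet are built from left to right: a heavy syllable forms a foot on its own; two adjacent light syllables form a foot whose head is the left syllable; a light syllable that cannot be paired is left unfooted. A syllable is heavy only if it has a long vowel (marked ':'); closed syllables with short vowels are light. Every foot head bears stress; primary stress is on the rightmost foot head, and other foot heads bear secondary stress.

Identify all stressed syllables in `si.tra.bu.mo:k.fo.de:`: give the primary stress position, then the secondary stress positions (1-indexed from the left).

Weights: 1 si L, 2 tra L, 3 bu L, 4 mo:k H, 5 fo L, 6 de: H.
Parse left to right (heavy = foot alone; LL = one foot; stranded L unfooted): (ˈsi.tra) bu (ˈmo:k) fo (ˈde:).
Foot heads: 1, 4, 6.
Primary stress on the rightmost head = syllable 6.
Secondary stress on 1, 4: ˌsi.tra.bu.ˌmo:k.fo.ˈde:.

primary 6, secondary 1, 4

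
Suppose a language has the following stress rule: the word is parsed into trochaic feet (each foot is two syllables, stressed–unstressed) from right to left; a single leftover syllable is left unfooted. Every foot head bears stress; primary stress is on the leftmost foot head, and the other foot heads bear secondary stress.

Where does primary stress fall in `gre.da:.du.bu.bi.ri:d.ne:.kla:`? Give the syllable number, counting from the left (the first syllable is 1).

1

Parse right to left into trochaic (ˈσσ) feet: (ˈgre.da:) (ˈdu.bu) (ˈbi.ri:d) (ˈne:.kla:).
Foot heads (stressed positions): 1, 3, 5, 7.
End Rule Leftmost: primary stress on the leftmost head = syllable 1.
Primary stress: syllable 1 → ˈgre.da:.du.bu.bi.ri:d.ne:.kla:.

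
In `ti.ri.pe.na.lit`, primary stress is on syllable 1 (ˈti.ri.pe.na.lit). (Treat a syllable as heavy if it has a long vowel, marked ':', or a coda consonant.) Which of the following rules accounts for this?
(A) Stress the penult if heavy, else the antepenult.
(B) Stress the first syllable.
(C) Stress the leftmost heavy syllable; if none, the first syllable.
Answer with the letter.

Rule A → syllable 3 (observed: 1).
Rule B → syllable 1 ✓.
Rule C → syllable 5 (observed: 1).

B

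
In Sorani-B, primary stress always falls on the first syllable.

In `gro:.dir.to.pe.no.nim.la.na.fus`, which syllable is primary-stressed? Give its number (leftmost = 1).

The word has 9 syllables; the first syllable is syllable 1 (gro:).
Primary stress: syllable 1 → ˈgro:.dir.to.pe.no.nim.la.na.fus.

1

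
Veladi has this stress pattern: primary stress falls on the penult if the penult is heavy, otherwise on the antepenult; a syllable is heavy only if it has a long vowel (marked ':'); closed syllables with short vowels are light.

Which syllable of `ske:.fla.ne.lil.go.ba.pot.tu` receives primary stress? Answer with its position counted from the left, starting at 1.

Weights: 6 ba L, 7 pot L, 8 tu L.
The penult (syllable 7, pot) is light, so stress falls on the antepenult (syllable 6, ba).
Primary stress: syllable 6 → ske:.fla.ne.lil.go.ˈba.pot.tu.

6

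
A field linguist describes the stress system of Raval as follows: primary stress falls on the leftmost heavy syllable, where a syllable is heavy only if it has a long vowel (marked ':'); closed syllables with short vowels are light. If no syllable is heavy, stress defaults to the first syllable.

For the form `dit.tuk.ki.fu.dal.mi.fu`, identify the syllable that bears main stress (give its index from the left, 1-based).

Weights: 1 dit L, 2 tuk L, 3 ki L, 4 fu L, 5 dal L, 6 mi L, 7 fu L.
No heavy syllable in the domain; default to the first syllable = syllable 1.
Primary stress: syllable 1 → ˈdit.tuk.ki.fu.dal.mi.fu.

1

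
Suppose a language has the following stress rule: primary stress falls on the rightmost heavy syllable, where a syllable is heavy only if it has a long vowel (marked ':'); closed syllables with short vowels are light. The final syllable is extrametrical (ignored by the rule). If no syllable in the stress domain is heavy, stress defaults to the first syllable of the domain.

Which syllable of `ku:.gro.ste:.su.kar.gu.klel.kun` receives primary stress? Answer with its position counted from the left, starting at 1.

3

The final syllable (8, kun) is extrametrical; the stress domain is syllables 1–7.
Weights: 1 ku: H, 2 gro L, 3 ste: H, 4 su L, 5 kar L, 6 gu L, 7 klel L.
Heavy syllables in the domain: 1, 3. The rightmost is syllable 3 (ste:).
Primary stress: syllable 3 → ku:.gro.ˈste:.su.kar.gu.klel.kun.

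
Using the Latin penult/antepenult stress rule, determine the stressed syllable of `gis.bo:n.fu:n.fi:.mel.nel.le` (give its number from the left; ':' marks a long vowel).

6

Classical Latin: stress the penult if heavy (long vowel or closed), else the antepenult.
Weights: 5 mel H, 6 nel H, 7 le L.
The penult (syllable 6, nel) is heavy, so it takes stress.
Stress on syllable 6: gis.bo:n.fu:n.fi:.mel.ˈnel.le.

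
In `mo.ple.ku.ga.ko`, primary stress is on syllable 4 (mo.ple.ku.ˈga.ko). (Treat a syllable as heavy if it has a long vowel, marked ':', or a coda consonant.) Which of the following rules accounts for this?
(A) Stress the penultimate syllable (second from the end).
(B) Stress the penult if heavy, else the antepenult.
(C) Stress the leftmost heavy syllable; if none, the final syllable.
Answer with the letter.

Rule A → syllable 4 ✓.
Rule B → syllable 3 (observed: 4).
Rule C → syllable 5 (observed: 4).

A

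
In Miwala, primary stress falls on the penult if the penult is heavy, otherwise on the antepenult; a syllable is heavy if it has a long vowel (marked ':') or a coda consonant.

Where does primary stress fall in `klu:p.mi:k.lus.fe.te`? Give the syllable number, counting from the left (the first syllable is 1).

3

Weights: 3 lus H, 4 fe L, 5 te L.
The penult (syllable 4, fe) is light, so stress falls on the antepenult (syllable 3, lus).
Primary stress: syllable 3 → klu:p.mi:k.ˈlus.fe.te.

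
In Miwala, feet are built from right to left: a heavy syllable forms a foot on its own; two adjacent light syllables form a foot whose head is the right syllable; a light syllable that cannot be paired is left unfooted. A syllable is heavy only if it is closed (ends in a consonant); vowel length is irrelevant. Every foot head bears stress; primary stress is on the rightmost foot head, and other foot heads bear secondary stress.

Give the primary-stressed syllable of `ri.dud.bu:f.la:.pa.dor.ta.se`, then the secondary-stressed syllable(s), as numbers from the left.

Weights: 1 ri L, 2 dud H, 3 bu:f H, 4 la: L, 5 pa L, 6 dor H, 7 ta L, 8 se L.
Parse right to left (heavy = foot alone; LL = one foot; stranded L unfooted): ri (ˈdud) (ˈbu:f) (la:.ˈpa) (ˈdor) (ta.ˈse).
Foot heads: 2, 3, 5, 6, 8.
Primary stress on the rightmost head = syllable 8.
Secondary stress on 2, 3, 5, 6: ri.ˌdud.ˌbu:f.la:.ˌpa.ˌdor.ta.ˈse.

primary 8, secondary 2, 3, 5, 6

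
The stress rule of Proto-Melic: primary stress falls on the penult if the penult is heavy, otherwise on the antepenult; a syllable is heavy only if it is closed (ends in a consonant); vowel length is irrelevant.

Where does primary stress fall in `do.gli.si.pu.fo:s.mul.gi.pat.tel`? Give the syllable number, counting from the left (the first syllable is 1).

Weights: 7 gi L, 8 pat H, 9 tel H.
The penult (syllable 8, pat) is heavy, so it takes stress.
Primary stress: syllable 8 → do.gli.si.pu.fo:s.mul.gi.ˈpat.tel.

8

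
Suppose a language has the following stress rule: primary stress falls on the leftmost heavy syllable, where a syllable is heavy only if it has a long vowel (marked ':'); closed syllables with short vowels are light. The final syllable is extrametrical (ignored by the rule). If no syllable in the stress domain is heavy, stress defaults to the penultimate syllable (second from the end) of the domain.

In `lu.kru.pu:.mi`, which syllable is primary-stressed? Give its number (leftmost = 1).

The final syllable (4, mi) is extrametrical; the stress domain is syllables 1–3.
Weights: 1 lu L, 2 kru L, 3 pu: H.
Heavy syllables in the domain: 3. The leftmost is syllable 3 (pu:).
Primary stress: syllable 3 → lu.kru.ˈpu:.mi.

3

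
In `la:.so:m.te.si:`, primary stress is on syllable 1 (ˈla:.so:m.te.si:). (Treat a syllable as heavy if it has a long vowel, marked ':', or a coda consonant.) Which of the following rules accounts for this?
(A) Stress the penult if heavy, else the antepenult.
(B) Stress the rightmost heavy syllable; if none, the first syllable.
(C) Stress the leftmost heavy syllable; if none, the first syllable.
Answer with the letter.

C

Rule A → syllable 2 (observed: 1).
Rule B → syllable 4 (observed: 1).
Rule C → syllable 1 ✓.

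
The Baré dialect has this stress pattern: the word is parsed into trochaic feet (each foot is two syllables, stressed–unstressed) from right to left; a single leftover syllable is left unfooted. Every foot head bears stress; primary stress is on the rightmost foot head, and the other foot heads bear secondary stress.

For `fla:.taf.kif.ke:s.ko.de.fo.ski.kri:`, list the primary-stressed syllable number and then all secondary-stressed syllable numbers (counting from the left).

Parse right to left into trochaic (ˈσσ) feet: fla: (ˈtaf.kif) (ˈke:s.ko) (ˈde.fo) (ˈski.kri:). Syllable 1 is left unfooted.
Foot heads (stressed positions): 2, 4, 6, 8.
End Rule Rightmost: primary stress on the rightmost head = syllable 8.
Secondary stress on 2, 4, 6: fla:.ˌtaf.kif.ˌke:s.ko.ˌde.fo.ˈski.kri:.

primary 8, secondary 2, 4, 6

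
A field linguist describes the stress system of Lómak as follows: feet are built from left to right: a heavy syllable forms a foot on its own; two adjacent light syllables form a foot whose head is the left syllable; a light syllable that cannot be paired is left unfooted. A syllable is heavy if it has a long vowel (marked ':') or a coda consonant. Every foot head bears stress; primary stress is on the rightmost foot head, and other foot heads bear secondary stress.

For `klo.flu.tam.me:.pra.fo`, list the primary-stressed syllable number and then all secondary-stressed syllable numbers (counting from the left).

Weights: 1 klo L, 2 flu L, 3 tam H, 4 me: H, 5 pra L, 6 fo L.
Parse left to right (heavy = foot alone; LL = one foot; stranded L unfooted): (ˈklo.flu) (ˈtam) (ˈme:) (ˈpra.fo).
Foot heads: 1, 3, 4, 5.
Primary stress on the rightmost head = syllable 5.
Secondary stress on 1, 3, 4: ˌklo.flu.ˌtam.ˌme:.ˈpra.fo.

primary 5, secondary 1, 3, 4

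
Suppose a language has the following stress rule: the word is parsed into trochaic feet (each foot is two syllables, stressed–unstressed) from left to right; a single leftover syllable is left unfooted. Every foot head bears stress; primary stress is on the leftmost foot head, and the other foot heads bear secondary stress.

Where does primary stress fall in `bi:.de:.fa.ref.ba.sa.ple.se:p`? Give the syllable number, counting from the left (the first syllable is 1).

1

Parse left to right into trochaic (ˈσσ) feet: (ˈbi:.de:) (ˈfa.ref) (ˈba.sa) (ˈple.se:p).
Foot heads (stressed positions): 1, 3, 5, 7.
End Rule Leftmost: primary stress on the leftmost head = syllable 1.
Primary stress: syllable 1 → ˈbi:.de:.fa.ref.ba.sa.ple.se:p.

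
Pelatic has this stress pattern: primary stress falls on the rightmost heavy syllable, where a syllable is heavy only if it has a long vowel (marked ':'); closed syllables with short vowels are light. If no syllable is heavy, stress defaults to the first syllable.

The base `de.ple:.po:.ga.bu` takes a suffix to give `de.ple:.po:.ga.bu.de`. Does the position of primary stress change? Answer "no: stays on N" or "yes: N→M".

Base `de.ple:.po:.ga.bu` (5 syllables):
  Weights: 1 de L, 2 ple: H, 3 po: H, 4 ga L, 5 bu L.
  Heavy syllables in the domain: 2, 3. The rightmost is syllable 3 (po:).
  → primary stress on syllable 3.
Suffixed `de.ple:.po:.ga.bu.de` (6 syllables):
  Weights: 1 de L, 2 ple: H, 3 po: H, 4 ga L, 5 bu L, 6 de L.
  Heavy syllables in the domain: 2, 3. The rightmost is syllable 3 (po:).
  → primary stress on syllable 3.

no: stays on 3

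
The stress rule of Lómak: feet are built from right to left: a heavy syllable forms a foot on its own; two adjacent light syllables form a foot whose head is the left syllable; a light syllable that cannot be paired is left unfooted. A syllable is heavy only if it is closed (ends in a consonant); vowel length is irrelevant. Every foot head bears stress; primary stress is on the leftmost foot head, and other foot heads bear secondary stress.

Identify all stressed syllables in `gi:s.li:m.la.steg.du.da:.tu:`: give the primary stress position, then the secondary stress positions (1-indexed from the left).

Weights: 1 gi:s H, 2 li:m H, 3 la L, 4 steg H, 5 du L, 6 da: L, 7 tu: L.
Parse right to left (heavy = foot alone; LL = one foot; stranded L unfooted): (ˈgi:s) (ˈli:m) la (ˈsteg) du (ˈda:.tu:).
Foot heads: 1, 2, 4, 6.
Primary stress on the leftmost head = syllable 1.
Secondary stress on 2, 4, 6: ˈgi:s.ˌli:m.la.ˌsteg.du.ˌda:.tu:.

primary 1, secondary 2, 4, 6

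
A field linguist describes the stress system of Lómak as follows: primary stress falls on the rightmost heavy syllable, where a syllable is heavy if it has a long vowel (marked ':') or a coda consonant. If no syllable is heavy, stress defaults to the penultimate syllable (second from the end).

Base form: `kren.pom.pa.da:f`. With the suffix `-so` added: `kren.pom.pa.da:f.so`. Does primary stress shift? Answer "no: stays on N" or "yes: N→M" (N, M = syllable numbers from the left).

no: stays on 4

Base `kren.pom.pa.da:f` (4 syllables):
  Weights: 1 kren H, 2 pom H, 3 pa L, 4 da:f H.
  Heavy syllables in the domain: 1, 2, 4. The rightmost is syllable 4 (da:f).
  → primary stress on syllable 4.
Suffixed `kren.pom.pa.da:f.so` (5 syllables):
  Weights: 1 kren H, 2 pom H, 3 pa L, 4 da:f H, 5 so L.
  Heavy syllables in the domain: 1, 2, 4. The rightmost is syllable 4 (da:f).
  → primary stress on syllable 4.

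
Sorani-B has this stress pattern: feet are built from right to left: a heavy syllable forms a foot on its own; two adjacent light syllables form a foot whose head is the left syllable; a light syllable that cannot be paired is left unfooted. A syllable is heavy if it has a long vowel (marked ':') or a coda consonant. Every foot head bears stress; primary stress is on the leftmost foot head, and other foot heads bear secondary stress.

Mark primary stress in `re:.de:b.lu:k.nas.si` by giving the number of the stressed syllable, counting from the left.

Weights: 1 re: H, 2 de:b H, 3 lu:k H, 4 nas H, 5 si L.
Parse right to left (heavy = foot alone; LL = one foot; stranded L unfooted): (ˈre:) (ˈde:b) (ˈlu:k) (ˈnas) si.
Foot heads: 1, 2, 3, 4.
Primary stress on the leftmost head = syllable 1.
Primary stress: syllable 1 → ˈre:.de:b.lu:k.nas.si.

1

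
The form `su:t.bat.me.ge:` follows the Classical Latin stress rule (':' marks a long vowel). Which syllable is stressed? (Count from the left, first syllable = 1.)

2

Classical Latin: stress the penult if heavy (long vowel or closed), else the antepenult.
Weights: 2 bat H, 3 me L, 4 ge: H.
The penult (syllable 3, me) is light, so stress falls on the antepenult (syllable 2, bat).
Stress on syllable 2: su:t.ˈbat.me.ge:.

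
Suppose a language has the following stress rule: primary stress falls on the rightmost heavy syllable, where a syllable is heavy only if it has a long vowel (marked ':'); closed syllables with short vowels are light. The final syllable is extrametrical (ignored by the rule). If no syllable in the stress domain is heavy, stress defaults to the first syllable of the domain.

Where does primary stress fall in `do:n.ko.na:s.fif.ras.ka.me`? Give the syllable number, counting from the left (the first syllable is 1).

3

The final syllable (7, me) is extrametrical; the stress domain is syllables 1–6.
Weights: 1 do:n H, 2 ko L, 3 na:s H, 4 fif L, 5 ras L, 6 ka L.
Heavy syllables in the domain: 1, 3. The rightmost is syllable 3 (na:s).
Primary stress: syllable 3 → do:n.ko.ˈna:s.fif.ras.ka.me.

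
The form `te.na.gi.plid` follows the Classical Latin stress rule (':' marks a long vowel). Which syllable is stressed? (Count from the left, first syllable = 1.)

Classical Latin: stress the penult if heavy (long vowel or closed), else the antepenult.
Weights: 2 na L, 3 gi L, 4 plid H.
The penult (syllable 3, gi) is light, so stress falls on the antepenult (syllable 2, na).
Stress on syllable 2: te.ˈna.gi.plid.

2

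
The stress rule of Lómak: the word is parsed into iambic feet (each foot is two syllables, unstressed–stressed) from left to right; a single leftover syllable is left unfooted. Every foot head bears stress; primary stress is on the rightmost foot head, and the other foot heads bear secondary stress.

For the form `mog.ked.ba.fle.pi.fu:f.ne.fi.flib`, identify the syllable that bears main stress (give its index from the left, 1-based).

8

Parse left to right into iambic (σˈσ) feet: (mog.ˈked) (ba.ˈfle) (pi.ˈfu:f) (ne.ˈfi) flib. Syllable 9 is left unfooted.
Foot heads (stressed positions): 2, 4, 6, 8.
End Rule Rightmost: primary stress on the rightmost head = syllable 8.
Primary stress: syllable 8 → mog.ked.ba.fle.pi.fu:f.ne.ˈfi.flib.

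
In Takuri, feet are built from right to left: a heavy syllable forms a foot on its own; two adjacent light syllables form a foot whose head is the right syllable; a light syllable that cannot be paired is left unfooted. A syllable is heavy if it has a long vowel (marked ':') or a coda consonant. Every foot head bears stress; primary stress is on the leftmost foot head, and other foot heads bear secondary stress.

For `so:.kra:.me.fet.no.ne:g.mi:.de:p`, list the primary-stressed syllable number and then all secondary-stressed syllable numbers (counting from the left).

Weights: 1 so: H, 2 kra: H, 3 me L, 4 fet H, 5 no L, 6 ne:g H, 7 mi: H, 8 de:p H.
Parse right to left (heavy = foot alone; LL = one foot; stranded L unfooted): (ˈso:) (ˈkra:) me (ˈfet) no (ˈne:g) (ˈmi:) (ˈde:p).
Foot heads: 1, 2, 4, 6, 7, 8.
Primary stress on the leftmost head = syllable 1.
Secondary stress on 2, 4, 6, 7, 8: ˈso:.ˌkra:.me.ˌfet.no.ˌne:g.ˌmi:.ˌde:p.

primary 1, secondary 2, 4, 6, 7, 8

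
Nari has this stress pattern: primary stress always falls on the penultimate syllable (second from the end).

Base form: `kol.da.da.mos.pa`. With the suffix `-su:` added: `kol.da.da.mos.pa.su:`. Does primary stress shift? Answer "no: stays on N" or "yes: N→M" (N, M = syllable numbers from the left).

Base `kol.da.da.mos.pa` (5 syllables):
  The word has 5 syllables; the penultimate syllable (second from the end) is syllable 4 (mos).
  → primary stress on syllable 4.
Suffixed `kol.da.da.mos.pa.su:` (6 syllables):
  The word has 6 syllables; the penultimate syllable (second from the end) is syllable 5 (pa).
  → primary stress on syllable 5.

yes: 4→5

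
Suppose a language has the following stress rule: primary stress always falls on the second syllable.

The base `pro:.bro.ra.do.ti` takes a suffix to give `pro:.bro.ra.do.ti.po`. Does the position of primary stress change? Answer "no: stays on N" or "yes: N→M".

no: stays on 2

Base `pro:.bro.ra.do.ti` (5 syllables):
  The word has 5 syllables; the second syllable is syllable 2 (bro).
  → primary stress on syllable 2.
Suffixed `pro:.bro.ra.do.ti.po` (6 syllables):
  The word has 6 syllables; the second syllable is syllable 2 (bro).
  → primary stress on syllable 2.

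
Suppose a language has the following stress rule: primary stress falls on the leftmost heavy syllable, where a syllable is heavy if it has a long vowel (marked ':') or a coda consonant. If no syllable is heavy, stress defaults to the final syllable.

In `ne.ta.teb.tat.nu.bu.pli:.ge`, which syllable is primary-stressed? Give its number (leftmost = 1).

Weights: 1 ne L, 2 ta L, 3 teb H, 4 tat H, 5 nu L, 6 bu L, 7 pli: H, 8 ge L.
Heavy syllables in the domain: 3, 4, 7. The leftmost is syllable 3 (teb).
Primary stress: syllable 3 → ne.ta.ˈteb.tat.nu.bu.pli:.ge.

3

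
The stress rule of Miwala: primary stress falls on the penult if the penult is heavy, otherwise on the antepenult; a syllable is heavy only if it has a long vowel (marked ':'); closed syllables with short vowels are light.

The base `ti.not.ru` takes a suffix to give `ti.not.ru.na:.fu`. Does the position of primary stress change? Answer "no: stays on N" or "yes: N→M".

Base `ti.not.ru` (3 syllables):
  Weights: 1 ti L, 2 not L, 3 ru L.
  The penult (syllable 2, not) is light, so stress falls on the antepenult (syllable 1, ti).
  → primary stress on syllable 1.
Suffixed `ti.not.ru.na:.fu` (5 syllables):
  Weights: 3 ru L, 4 na: H, 5 fu L.
  The penult (syllable 4, na:) is heavy, so it takes stress.
  → primary stress on syllable 4.

yes: 1→4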